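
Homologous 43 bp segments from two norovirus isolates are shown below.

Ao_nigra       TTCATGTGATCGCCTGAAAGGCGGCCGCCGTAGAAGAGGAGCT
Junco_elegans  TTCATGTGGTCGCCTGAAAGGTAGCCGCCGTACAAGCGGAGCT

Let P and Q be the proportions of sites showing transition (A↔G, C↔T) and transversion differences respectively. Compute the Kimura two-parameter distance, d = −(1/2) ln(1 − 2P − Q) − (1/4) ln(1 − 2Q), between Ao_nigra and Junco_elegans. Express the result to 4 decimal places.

0.1273

Mismatches occur at site 9 (A↔G, transition), site 22 (C↔T, transition), site 23 (G↔A, transition), site 33 (G↔C, transversion), site 37 (A↔C, transversion).
Of the 5 differences, 3 transitions and 2 transversions over 43 sites: P = 3/43 = 0.069767, Q = 2/43 = 0.046512.
d = −0.5·ln(0.813954) − 0.25·ln(0.906976) = −0.5·(-0.205851) − 0.25·(-0.097639) = 0.1273.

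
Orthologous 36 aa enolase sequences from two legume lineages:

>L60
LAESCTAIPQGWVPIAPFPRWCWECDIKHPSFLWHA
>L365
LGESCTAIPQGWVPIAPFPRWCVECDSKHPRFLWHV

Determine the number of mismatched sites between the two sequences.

5

The sequences differ at positions 2 (A/G), 23 (W/V), 27 (I/S), 31 (S/R), 36 (A/V).
That gives 5 mismatches out of 36 aligned sites, so the Hamming distance is 5.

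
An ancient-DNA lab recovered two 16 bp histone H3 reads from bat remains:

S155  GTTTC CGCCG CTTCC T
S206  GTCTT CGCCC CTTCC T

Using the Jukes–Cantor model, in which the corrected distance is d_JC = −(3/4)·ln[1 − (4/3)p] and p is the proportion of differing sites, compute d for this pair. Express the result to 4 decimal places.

0.2158

The sequences differ at positions 3 (T/C), 5 (C/T), 10 (G/C).
p = 3/16 = 0.187500.
d = −0.75 · ln(1 − (4/3)·0.187500) = −0.75 · ln(0.750000) = −0.75 · (-0.287682) = 0.2158.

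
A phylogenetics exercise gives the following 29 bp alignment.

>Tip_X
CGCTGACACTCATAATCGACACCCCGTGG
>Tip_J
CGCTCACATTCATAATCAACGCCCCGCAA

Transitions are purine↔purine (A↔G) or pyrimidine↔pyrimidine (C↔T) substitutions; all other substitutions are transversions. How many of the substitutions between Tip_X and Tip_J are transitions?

The sequences differ at positions 5 (G/C, transversion), 9 (C/T, transition), 18 (G/A, transition), 21 (A/G, transition), 27 (T/C, transition), 28 (G/A, transition), 29 (G/A, transition).
Of the 7 differences, 6 transitions and 1 transversion, so the answer is 6.

6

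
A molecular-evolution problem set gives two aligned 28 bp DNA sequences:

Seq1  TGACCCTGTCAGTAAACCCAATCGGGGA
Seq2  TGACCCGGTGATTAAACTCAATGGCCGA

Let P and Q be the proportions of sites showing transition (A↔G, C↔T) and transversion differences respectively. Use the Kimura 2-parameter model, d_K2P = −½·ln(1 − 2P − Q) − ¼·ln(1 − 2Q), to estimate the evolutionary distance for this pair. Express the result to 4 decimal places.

0.3081

The sequences differ at positions 7 (T/G, transversion), 10 (C/G, transversion), 12 (G/T, transversion), 18 (C/T, transition), 23 (C/G, transversion), 25 (G/C, transversion), 26 (G/C, transversion).
Of the 7 differences, 1 transition and 6 transversions over 28 sites: P = 1/28 = 0.035714, Q = 6/28 = 0.214286.
d = −0.5·ln(0.714286) − 0.25·ln(0.571428) = −0.5·(-0.336472) − 0.25·(-0.559617) = 0.3081.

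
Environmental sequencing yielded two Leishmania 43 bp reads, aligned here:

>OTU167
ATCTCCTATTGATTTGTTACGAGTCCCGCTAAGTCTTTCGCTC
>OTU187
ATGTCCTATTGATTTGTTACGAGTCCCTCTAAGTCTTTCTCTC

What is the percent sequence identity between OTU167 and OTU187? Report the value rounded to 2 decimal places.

93.02%

Differing sites — 3:C/G; 28:G/T; 40:G/T.
40 of the 43 sites match, so the percent identity is 40/43 × 100 = 93.02%.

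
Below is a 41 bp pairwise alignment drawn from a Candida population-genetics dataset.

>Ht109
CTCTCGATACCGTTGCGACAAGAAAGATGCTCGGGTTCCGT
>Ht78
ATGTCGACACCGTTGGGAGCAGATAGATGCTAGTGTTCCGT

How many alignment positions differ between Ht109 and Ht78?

Differing sites — 1:C/A; 3:C/G; 8:T/C; 16:C/G; 19:C/G; 20:A/C; 24:A/T; 32:C/A; 34:G/T.
That gives 9 mismatches out of 41 aligned sites, so the Hamming distance is 9.

9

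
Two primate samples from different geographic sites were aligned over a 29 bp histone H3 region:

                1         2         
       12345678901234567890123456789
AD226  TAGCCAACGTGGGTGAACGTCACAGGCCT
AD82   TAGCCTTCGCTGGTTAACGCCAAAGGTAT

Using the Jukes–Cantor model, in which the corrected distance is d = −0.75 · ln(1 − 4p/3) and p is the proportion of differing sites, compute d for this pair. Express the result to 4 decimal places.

0.4006

Mismatches occur at site 6 (A→T), site 7 (A→T), site 10 (T→C), site 11 (G→T), site 15 (G→T), site 20 (T→C), site 23 (C→A), site 27 (C→T), site 28 (C→A).
p = 9/29 = 0.310345.
d = −0.75 · ln(1 − (4/3)·0.310345) = −0.75 · ln(0.586207) = −0.75 · (-0.534082) = 0.4006.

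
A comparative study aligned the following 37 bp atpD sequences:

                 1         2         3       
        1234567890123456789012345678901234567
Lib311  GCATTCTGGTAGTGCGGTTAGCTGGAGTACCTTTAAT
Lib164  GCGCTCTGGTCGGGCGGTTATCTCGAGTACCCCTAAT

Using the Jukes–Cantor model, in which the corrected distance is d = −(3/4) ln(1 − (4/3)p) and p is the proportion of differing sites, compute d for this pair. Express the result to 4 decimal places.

0.2551

The sequences differ at positions 3 (A/G), 4 (T/C), 11 (A/C), 13 (T/G), 21 (G/T), 24 (G/C), 32 (T/C), 33 (T/C).
p = 8/37 = 0.216216.
d = −0.75 · ln(1 − (4/3)·0.216216) = −0.75 · ln(0.711712) = −0.75 · (-0.340082) = 0.2551.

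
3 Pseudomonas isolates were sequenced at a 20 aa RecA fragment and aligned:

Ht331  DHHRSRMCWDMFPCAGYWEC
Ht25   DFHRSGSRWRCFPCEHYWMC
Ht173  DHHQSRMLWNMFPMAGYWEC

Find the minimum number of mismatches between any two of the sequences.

Pairwise Hamming distances:
  Ht331 vs Ht25: 9
  Ht331 vs Ht173: 4
  Ht25 vs Ht173: 11
The smallest is 4, between Ht331 and Ht173.

4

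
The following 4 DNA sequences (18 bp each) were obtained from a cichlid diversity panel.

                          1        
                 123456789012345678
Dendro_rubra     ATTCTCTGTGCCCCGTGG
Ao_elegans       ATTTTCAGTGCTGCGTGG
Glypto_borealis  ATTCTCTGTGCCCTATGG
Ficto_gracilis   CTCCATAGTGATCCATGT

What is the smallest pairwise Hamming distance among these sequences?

Pairwise Hamming distances:
  Dendro_rubra vs Ao_elegans: 4
  Dendro_rubra vs Glypto_borealis: 2
  Dendro_rubra vs Ficto_gracilis: 9
  Ao_elegans vs Glypto_borealis: 6
  Ao_elegans vs Ficto_gracilis: 9
  Glypto_borealis vs Ficto_gracilis: 9
The smallest is 2, between Dendro_rubra and Glypto_borealis.

2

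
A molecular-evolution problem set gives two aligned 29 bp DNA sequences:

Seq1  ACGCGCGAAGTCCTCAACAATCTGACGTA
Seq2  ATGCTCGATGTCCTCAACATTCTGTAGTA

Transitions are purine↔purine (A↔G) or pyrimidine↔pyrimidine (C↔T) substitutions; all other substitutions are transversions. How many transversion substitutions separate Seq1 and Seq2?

The sequences differ at positions 2 (C/T, transition), 5 (G/T, transversion), 9 (A/T, transversion), 20 (A/T, transversion), 25 (A/T, transversion), 26 (C/A, transversion).
Of the 6 differences, 1 transition and 5 transversions, so the answer is 5.

5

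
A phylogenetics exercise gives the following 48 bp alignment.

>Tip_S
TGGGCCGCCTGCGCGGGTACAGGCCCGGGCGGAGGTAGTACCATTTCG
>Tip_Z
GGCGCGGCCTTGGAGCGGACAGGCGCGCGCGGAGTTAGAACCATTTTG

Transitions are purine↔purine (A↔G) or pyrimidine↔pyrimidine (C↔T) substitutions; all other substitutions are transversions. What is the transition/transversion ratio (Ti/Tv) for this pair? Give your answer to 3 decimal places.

Mismatches occur at site 1 (T↔G, transversion), site 3 (G↔C, transversion), site 6 (C↔G, transversion), site 11 (G↔T, transversion), site 12 (C↔G, transversion), site 14 (C↔A, transversion), site 16 (G↔C, transversion), site 18 (T↔G, transversion), site 25 (C↔G, transversion), site 28 (G↔C, transversion), site 35 (G↔T, transversion), site 39 (T↔A, transversion), site 47 (C↔T, transition).
Of the 13 differences, 1 transition and 12 transversions, so Ti/Tv = 1/12 = 0.083.

0.083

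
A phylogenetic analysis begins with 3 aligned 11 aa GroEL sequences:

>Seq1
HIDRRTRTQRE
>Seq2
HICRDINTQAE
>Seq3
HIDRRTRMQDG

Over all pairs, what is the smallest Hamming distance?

3

Pairwise Hamming distances:
  Seq1 vs Seq2: 5
  Seq1 vs Seq3: 3
  Seq2 vs Seq3: 7
The smallest is 3, between Seq1 and Seq3.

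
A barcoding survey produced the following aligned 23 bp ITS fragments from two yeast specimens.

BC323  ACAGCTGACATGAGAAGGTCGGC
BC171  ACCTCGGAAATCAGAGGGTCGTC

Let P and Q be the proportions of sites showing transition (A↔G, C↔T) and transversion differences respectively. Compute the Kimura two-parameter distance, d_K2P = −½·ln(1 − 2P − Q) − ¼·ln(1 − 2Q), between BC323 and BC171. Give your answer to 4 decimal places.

0.3981

The sequences differ at positions 3 (A/C, transversion), 4 (G/T, transversion), 6 (T/G, transversion), 9 (C/A, transversion), 12 (G/C, transversion), 16 (A/G, transition), 22 (G/T, transversion).
Of the 7 differences, 1 transition and 6 transversions over 23 sites: P = 1/23 = 0.043478, Q = 6/23 = 0.260870.
d = −0.5·ln(0.652174) − 0.25·ln(0.478260) = −0.5·(-0.427444) − 0.25·(-0.737601) = 0.3981.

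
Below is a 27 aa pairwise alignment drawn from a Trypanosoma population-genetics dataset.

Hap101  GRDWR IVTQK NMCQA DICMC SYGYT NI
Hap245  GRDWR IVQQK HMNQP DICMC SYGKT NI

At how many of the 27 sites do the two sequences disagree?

5

Differing sites — 8:T/Q; 11:N/H; 13:C/N; 15:A/P; 24:Y/K.
That gives 5 mismatches out of 27 aligned sites, so the Hamming distance is 5.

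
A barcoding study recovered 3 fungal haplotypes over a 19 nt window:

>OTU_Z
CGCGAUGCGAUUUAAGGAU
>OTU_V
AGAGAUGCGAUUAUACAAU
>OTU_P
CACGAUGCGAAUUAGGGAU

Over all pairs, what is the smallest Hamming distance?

Pairwise Hamming distances:
  OTU_Z vs OTU_V: 6
  OTU_Z vs OTU_P: 3
  OTU_V vs OTU_P: 9
The smallest is 3, between OTU_Z and OTU_P.

3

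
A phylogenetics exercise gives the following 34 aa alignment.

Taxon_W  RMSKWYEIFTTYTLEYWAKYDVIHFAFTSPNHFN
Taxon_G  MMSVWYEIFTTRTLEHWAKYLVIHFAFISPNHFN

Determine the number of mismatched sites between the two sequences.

6

The sequences differ at positions 1 (R/M), 4 (K/V), 12 (Y/R), 16 (Y/H), 21 (D/L), 28 (T/I).
That gives 6 mismatches out of 34 aligned sites, so the Hamming distance is 6.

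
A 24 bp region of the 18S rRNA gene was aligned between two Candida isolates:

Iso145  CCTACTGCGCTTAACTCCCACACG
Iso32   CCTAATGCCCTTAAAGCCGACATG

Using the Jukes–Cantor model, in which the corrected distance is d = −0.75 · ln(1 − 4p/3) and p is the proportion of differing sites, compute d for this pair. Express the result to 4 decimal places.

Differing sites — 5:C/A; 9:G/C; 15:C/A; 16:T/G; 19:C/G; 23:C/T.
p = 6/24 = 0.250000.
d = −0.75 · ln(1 − (4/3)·0.250000) = −0.75 · ln(0.666667) = −0.75 · (-0.405465) = 0.3041.

0.3041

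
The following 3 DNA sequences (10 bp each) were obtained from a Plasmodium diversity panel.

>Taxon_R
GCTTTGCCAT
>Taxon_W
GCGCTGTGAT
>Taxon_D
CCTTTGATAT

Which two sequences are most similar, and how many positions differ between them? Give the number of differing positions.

Pairwise Hamming distances:
  Taxon_R vs Taxon_W: 4
  Taxon_R vs Taxon_D: 3
  Taxon_W vs Taxon_D: 5
The smallest is 3, between Taxon_R and Taxon_D.

3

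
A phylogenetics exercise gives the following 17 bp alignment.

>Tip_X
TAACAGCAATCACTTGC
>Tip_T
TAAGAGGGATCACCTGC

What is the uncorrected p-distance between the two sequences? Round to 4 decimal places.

0.2353

The sequences differ at positions 4 (C/G), 7 (C/G), 8 (A/G), 14 (T/C).
There are 4 differences over 17 sites, so p = 4/17 = 0.2353.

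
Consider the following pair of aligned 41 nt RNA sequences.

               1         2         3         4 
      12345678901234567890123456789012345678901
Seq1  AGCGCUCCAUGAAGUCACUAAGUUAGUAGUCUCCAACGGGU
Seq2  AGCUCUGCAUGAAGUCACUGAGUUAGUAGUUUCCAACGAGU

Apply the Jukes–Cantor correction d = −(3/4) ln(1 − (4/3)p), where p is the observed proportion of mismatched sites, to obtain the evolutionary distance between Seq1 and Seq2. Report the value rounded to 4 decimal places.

The sequences differ at positions 4 (G/U), 7 (C/G), 20 (A/G), 31 (C/U), 39 (G/A).
p = 5/41 = 0.121951.
d = −0.75 · ln(1 − (4/3)·0.121951) = −0.75 · ln(0.837399) = −0.75 · (-0.177455) = 0.1331.

0.1331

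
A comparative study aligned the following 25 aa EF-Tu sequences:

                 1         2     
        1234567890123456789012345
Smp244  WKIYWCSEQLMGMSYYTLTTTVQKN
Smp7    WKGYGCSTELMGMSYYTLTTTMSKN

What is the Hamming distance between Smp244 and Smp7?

6

Mismatches occur at site 3 (I↔G), site 5 (W↔G), site 8 (E↔T), site 9 (Q↔E), site 22 (V↔M), site 23 (Q↔S).
That gives 6 mismatches out of 25 aligned sites, so the Hamming distance is 6.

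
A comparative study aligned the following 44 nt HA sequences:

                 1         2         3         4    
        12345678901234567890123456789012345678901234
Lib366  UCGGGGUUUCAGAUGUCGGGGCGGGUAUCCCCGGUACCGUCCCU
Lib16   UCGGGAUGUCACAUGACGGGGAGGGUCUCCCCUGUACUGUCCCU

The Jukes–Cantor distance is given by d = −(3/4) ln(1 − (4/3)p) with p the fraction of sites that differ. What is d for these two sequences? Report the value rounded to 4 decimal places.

0.2082

Differing sites — 6:G/A; 8:U/G; 12:G/C; 16:U/A; 22:C/A; 27:A/C; 33:G/U; 38:C/U.
p = 8/44 = 0.181818.
d = −0.75 · ln(1 − (4/3)·0.181818) = −0.75 · ln(0.757576) = −0.75 · (-0.277631) = 0.2082.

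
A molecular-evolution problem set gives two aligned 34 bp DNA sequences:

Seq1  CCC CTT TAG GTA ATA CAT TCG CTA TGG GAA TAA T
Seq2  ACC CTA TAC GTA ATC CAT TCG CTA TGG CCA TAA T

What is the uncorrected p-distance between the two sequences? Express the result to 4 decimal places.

0.1765

Mismatches occur at site 1 (C/A), site 6 (T/A), site 9 (G/C), site 15 (A/C), site 28 (G/C), site 29 (A/C).
There are 6 differences over 34 sites, so p = 6/34 = 0.1765.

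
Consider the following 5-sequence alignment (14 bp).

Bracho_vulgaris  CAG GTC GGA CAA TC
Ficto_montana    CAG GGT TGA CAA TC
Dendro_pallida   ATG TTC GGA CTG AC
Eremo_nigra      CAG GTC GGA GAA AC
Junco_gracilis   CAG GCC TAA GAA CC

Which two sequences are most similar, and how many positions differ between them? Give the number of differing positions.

Pairwise Hamming distances:
  Bracho_vulgaris vs Ficto_montana: 3
  Bracho_vulgaris vs Dendro_pallida: 6
  Bracho_vulgaris vs Eremo_nigra: 2
  Bracho_vulgaris vs Junco_gracilis: 5
  Ficto_montana vs Dendro_pallida: 9
  Ficto_montana vs Eremo_nigra: 5
  Ficto_montana vs Junco_gracilis: 5
  Dendro_pallida vs Eremo_nigra: 6
  Dendro_pallida vs Junco_gracilis: 10
  Eremo_nigra vs Junco_gracilis: 4
The smallest is 2, between Bracho_vulgaris and Eremo_nigra.

2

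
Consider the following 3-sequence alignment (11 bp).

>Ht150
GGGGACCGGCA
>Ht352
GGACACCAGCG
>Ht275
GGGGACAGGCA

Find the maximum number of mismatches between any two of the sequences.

5

Pairwise Hamming distances:
  Ht150 vs Ht352: 4
  Ht150 vs Ht275: 1
  Ht352 vs Ht275: 5
The largest is 5, between Ht352 and Ht275.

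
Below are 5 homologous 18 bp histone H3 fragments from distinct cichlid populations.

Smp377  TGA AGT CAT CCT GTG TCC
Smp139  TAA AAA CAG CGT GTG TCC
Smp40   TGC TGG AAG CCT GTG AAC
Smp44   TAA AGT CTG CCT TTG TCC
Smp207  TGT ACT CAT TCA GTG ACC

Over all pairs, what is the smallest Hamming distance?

4

Pairwise Hamming distances:
  Smp377 vs Smp139: 5
  Smp377 vs Smp40: 7
  Smp377 vs Smp44: 4
  Smp377 vs Smp207: 5
  Smp139 vs Smp40: 9
  Smp139 vs Smp44: 5
  Smp139 vs Smp207: 9
  Smp40 vs Smp44: 9
  Smp40 vs Smp207: 9
  Smp44 vs Smp207: 9
The smallest is 4, between Smp377 and Smp44.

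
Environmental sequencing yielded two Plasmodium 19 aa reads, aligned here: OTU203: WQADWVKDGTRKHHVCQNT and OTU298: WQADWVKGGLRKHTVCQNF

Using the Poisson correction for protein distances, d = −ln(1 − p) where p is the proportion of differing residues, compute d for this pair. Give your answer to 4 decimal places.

Differing sites — 8:D/G; 10:T/L; 14:H/T; 19:T/F.
p = 4/19 = 0.210526.
d = −ln(1 − 0.210526) = −ln(0.789474) = 0.2364.

0.2364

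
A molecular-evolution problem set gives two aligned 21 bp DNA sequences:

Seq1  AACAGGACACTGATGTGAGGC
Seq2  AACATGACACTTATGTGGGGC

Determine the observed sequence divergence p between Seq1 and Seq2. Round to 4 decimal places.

The sequences differ at positions 5 (G/T), 12 (G/T), 18 (A/G).
There are 3 differences over 21 sites, so p = 3/21 = 0.1429.

0.1429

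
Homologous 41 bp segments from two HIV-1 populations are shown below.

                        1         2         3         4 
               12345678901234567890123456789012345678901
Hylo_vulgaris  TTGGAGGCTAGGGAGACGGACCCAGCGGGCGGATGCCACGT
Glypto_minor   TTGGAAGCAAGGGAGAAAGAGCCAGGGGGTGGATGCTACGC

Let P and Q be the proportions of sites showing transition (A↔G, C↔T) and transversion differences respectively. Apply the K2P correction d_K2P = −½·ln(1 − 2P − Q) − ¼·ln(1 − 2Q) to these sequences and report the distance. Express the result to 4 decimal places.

0.2631

The sequences differ at positions 6 (G/A, transition), 9 (T/A, transversion), 17 (C/A, transversion), 18 (G/A, transition), 21 (C/G, transversion), 26 (C/G, transversion), 30 (C/T, transition), 37 (C/T, transition), 41 (T/C, transition).
Of the 9 differences, 5 transitions and 4 transversions over 41 sites: P = 5/41 = 0.121951, Q = 4/41 = 0.097561.
d = −0.5·ln(0.658537) − 0.25·ln(0.804878) = −0.5·(-0.417735) − 0.25·(-0.217065) = 0.2631.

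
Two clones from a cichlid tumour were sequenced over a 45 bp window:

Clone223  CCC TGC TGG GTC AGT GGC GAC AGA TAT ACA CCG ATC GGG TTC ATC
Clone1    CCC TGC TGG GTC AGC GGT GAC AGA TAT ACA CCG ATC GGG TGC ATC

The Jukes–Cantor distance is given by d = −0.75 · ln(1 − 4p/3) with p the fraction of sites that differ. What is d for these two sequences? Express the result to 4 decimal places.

0.0698

Differing sites — 15:T/C; 18:C/T; 41:T/G.
p = 3/45 = 0.066667.
d = −0.75 · ln(1 − (4/3)·0.066667) = −0.75 · ln(0.911111) = −0.75 · (-0.093091) = 0.0698.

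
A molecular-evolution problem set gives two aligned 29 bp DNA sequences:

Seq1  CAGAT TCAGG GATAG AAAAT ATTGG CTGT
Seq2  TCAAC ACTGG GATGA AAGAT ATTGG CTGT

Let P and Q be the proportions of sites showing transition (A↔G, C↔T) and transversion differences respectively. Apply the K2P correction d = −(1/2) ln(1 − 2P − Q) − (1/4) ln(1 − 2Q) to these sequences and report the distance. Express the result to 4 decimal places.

The sequences differ at positions 1 (C/T, transition), 2 (A/C, transversion), 3 (G/A, transition), 5 (T/C, transition), 6 (T/A, transversion), 8 (A/T, transversion), 14 (A/G, transition), 15 (G/A, transition), 18 (A/G, transition).
Of the 9 differences, 6 transitions and 3 transversions over 29 sites: P = 6/29 = 0.206897, Q = 3/29 = 0.103448.
d = −0.5·ln(0.482758) − 0.25·ln(0.793104) = −0.5·(-0.728240) − 0.25·(-0.231801) = 0.4221.

0.4221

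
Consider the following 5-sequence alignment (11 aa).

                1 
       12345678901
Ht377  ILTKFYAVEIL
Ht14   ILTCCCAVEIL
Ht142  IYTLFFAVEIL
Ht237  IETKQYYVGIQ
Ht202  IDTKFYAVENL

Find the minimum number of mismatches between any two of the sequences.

2

Pairwise Hamming distances:
  Ht377 vs Ht14: 3
  Ht377 vs Ht142: 3
  Ht377 vs Ht237: 5
  Ht377 vs Ht202: 2
  Ht14 vs Ht142: 4
  Ht14 vs Ht237: 7
  Ht14 vs Ht202: 5
  Ht142 vs Ht237: 7
  Ht142 vs Ht202: 4
  Ht237 vs Ht202: 6
The smallest is 2, between Ht377 and Ht202.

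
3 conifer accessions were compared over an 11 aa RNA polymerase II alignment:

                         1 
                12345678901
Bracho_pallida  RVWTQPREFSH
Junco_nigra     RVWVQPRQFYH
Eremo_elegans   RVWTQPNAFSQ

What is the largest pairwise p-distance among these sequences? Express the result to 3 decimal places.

Pairwise Hamming distances:
  Bracho_pallida vs Junco_nigra: 3
  Bracho_pallida vs Eremo_elegans: 3
  Junco_nigra vs Eremo_elegans: 5
The largest is 5 mismatches, between Junco_nigra and Eremo_elegans; p = 5/11 = 0.455.

0.455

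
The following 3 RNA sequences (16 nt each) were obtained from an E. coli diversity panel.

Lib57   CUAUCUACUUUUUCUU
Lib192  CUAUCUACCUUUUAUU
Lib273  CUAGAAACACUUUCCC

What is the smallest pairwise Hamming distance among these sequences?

Pairwise Hamming distances:
  Lib57 vs Lib192: 2
  Lib57 vs Lib273: 7
  Lib192 vs Lib273: 8
The smallest is 2, between Lib57 and Lib192.

2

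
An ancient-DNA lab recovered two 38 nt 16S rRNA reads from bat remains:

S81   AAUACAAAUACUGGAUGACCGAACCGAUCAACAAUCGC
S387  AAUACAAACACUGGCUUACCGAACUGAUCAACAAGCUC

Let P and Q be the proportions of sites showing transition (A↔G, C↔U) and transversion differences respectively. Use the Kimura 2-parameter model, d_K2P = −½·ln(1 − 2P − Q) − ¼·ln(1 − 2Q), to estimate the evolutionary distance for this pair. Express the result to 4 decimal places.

Differing sites — 9:U/C (Ti); 15:A/C (Tv); 17:G/U (Tv); 25:C/U (Ti); 35:U/G (Tv); 37:G/U (Tv).
Of the 6 differences, 2 transitions and 4 transversions over 38 sites: P = 2/38 = 0.052632, Q = 4/38 = 0.105263.
d = −0.5·ln(0.789473) − 0.25·ln(0.789474) = −0.5·(-0.236390) − 0.25·(-0.236388) = 0.1773.

0.1773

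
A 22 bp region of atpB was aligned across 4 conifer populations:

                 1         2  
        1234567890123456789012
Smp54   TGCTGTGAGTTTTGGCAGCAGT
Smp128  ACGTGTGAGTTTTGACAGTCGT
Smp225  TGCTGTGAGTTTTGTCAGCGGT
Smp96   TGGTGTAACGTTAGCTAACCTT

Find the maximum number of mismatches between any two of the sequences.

Pairwise Hamming distances:
  Smp54 vs Smp128: 6
  Smp54 vs Smp225: 2
  Smp54 vs Smp96: 10
  Smp128 vs Smp225: 6
  Smp128 vs Smp96: 11
  Smp225 vs Smp96: 10
The largest is 11, between Smp128 and Smp96.

11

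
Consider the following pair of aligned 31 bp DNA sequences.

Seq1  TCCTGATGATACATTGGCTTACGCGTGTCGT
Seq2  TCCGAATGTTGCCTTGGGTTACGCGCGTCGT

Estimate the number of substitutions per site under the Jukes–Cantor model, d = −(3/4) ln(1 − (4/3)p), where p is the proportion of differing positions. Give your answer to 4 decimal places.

The sequences differ at positions 4 (T/G), 5 (G/A), 9 (A/T), 11 (A/G), 13 (A/C), 18 (C/G), 26 (T/C).
p = 7/31 = 0.225806.
d = −0.75 · ln(1 − (4/3)·0.225806) = −0.75 · ln(0.698925) = −0.75 · (-0.358212) = 0.2687.

0.2687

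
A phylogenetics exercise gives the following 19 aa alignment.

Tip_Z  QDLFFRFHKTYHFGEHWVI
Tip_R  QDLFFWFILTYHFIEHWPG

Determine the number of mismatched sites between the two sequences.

The sequences differ at positions 6 (R/W), 8 (H/I), 9 (K/L), 14 (G/I), 18 (V/P), 19 (I/G).
That gives 6 mismatches out of 19 aligned sites, so the Hamming distance is 6.

6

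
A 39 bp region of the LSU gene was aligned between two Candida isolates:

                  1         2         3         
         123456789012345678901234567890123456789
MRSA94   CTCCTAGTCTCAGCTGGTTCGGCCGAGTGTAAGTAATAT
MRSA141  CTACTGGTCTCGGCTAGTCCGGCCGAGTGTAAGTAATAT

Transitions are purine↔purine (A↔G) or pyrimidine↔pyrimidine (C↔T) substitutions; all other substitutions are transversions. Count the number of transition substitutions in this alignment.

4

Mismatches occur at site 3 (C/A, transversion), site 6 (A/G, transition), site 12 (A/G, transition), site 16 (G/A, transition), site 19 (T/C, transition).
Of the 5 differences, 4 transitions and 1 transversion, so the answer is 4.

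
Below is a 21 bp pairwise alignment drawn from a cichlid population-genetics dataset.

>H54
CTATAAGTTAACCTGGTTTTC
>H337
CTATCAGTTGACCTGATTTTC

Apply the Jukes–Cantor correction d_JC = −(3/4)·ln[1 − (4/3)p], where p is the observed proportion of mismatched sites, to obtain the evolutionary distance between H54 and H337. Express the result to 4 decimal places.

0.1585

Mismatches occur at site 5 (A→C), site 10 (A→G), site 16 (G→A).
p = 3/21 = 0.142857.
d = −0.75 · ln(1 − (4/3)·0.142857) = −0.75 · ln(0.809524) = −0.75 · (-0.211309) = 0.1585.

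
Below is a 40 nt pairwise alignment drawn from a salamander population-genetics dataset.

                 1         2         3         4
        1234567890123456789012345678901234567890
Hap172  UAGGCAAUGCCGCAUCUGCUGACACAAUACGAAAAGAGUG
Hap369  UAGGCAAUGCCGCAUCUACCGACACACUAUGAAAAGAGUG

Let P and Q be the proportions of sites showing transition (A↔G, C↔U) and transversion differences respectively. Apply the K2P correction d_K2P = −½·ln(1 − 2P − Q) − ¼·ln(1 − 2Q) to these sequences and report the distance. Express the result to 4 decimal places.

0.1090

Differing sites — 18:G/A (Ti); 20:U/C (Ti); 27:A/C (Tv); 30:C/U (Ti).
Of the 4 differences, 3 transitions and 1 transversion over 40 sites: P = 3/40 = 0.075000, Q = 1/40 = 0.025000.
d = −0.5·ln(0.825000) − 0.25·ln(0.950000) = −0.5·(-0.192372) − 0.25·(-0.051293) = 0.1090.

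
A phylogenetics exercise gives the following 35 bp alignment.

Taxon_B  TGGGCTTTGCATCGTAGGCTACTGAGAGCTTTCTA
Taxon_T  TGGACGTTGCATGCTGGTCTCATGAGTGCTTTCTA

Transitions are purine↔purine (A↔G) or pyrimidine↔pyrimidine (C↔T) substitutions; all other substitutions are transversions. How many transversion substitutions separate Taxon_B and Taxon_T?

7

The sequences differ at positions 4 (G/A, transition), 6 (T/G, transversion), 13 (C/G, transversion), 14 (G/C, transversion), 16 (A/G, transition), 18 (G/T, transversion), 21 (A/C, transversion), 22 (C/A, transversion), 27 (A/T, transversion).
Of the 9 differences, 2 transitions and 7 transversions, so the answer is 7.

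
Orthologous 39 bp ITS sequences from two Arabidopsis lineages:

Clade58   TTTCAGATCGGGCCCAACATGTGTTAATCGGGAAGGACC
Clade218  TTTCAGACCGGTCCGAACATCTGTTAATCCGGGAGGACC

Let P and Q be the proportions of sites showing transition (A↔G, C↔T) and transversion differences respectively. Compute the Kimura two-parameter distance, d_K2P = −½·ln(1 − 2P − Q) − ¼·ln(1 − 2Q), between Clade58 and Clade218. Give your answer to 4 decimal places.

Differing sites — 8:T/C (Ti); 12:G/T (Tv); 15:C/G (Tv); 21:G/C (Tv); 30:G/C (Tv); 33:A/G (Ti).
Of the 6 differences, 2 transitions and 4 transversions over 39 sites: P = 2/39 = 0.051282, Q = 4/39 = 0.102564.
d = −0.5·ln(0.794872) − 0.25·ln(0.794872) = −0.5·(-0.229574) − 0.25·(-0.229574) = 0.1722.

0.1722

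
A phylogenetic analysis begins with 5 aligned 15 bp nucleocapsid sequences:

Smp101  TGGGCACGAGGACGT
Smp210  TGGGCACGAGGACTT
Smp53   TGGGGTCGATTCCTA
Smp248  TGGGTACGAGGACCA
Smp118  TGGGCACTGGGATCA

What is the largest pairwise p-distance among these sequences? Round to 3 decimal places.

0.600

Pairwise Hamming distances:
  Smp101 vs Smp210: 1
  Smp101 vs Smp53: 7
  Smp101 vs Smp248: 3
  Smp101 vs Smp118: 5
  Smp210 vs Smp53: 6
  Smp210 vs Smp248: 3
  Smp210 vs Smp118: 5
  Smp53 vs Smp248: 6
  Smp53 vs Smp118: 9
  Smp248 vs Smp118: 4
The largest is 9 mismatches, between Smp53 and Smp118; p = 9/15 = 0.600.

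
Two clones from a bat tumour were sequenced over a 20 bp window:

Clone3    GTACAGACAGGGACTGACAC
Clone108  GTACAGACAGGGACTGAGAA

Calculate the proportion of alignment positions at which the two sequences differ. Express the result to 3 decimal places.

0.100

Mismatches occur at site 18 (C→G), site 20 (C→A).
There are 2 differences over 20 sites, so p = 2/20 = 0.100.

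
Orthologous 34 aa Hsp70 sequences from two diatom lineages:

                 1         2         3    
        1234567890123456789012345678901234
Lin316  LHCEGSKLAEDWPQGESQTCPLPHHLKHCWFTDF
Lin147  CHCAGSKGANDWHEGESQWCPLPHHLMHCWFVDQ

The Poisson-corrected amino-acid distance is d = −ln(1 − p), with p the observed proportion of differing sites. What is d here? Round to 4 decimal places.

0.3483

The sequences differ at positions 1 (L/C), 4 (E/A), 8 (L/G), 10 (E/N), 13 (P/H), 14 (Q/E), 19 (T/W), 27 (K/M), 32 (T/V), 34 (F/Q).
p = 10/34 = 0.294118.
d = −ln(1 − 0.294118) = −ln(0.705882) = 0.3483.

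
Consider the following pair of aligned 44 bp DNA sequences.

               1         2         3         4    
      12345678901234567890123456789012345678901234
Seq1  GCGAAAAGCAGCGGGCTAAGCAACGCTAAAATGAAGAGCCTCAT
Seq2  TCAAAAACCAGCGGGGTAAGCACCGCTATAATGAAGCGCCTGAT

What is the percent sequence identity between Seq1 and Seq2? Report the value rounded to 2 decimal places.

The sequences differ at positions 1 (G/T), 3 (G/A), 8 (G/C), 16 (C/G), 23 (A/C), 29 (A/T), 37 (A/C), 42 (C/G).
36 of the 44 sites match, so the percent identity is 36/44 × 100 = 81.82%.

81.82%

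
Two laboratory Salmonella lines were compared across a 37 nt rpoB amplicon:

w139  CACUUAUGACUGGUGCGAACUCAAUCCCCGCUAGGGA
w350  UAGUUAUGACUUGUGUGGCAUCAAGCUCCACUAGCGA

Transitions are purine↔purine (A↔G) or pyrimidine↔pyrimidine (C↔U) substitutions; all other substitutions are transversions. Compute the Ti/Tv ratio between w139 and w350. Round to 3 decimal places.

0.833

The sequences differ at positions 1 (C/U, transition), 3 (C/G, transversion), 12 (G/U, transversion), 16 (C/U, transition), 18 (A/G, transition), 19 (A/C, transversion), 20 (C/A, transversion), 25 (U/G, transversion), 27 (C/U, transition), 30 (G/A, transition), 35 (G/C, transversion).
Of the 11 differences, 5 transitions and 6 transversions, so Ti/Tv = 5/6 = 0.833.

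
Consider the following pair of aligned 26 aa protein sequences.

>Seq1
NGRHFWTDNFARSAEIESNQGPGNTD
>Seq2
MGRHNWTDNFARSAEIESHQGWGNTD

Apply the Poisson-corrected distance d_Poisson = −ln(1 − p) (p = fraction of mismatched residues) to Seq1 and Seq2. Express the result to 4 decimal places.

0.1671

Differing sites — 1:N/M; 5:F/N; 19:N/H; 22:P/W.
p = 4/26 = 0.153846.
d = −ln(1 − 0.153846) = −ln(0.846154) = 0.1671.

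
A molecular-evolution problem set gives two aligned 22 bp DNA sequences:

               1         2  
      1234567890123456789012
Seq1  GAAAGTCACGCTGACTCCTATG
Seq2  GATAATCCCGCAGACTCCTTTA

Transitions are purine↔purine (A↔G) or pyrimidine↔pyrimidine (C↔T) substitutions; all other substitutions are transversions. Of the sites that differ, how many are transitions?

2

The sequences differ at positions 3 (A/T, transversion), 5 (G/A, transition), 8 (A/C, transversion), 12 (T/A, transversion), 20 (A/T, transversion), 22 (G/A, transition).
Of the 6 differences, 2 transitions and 4 transversions, so the answer is 2.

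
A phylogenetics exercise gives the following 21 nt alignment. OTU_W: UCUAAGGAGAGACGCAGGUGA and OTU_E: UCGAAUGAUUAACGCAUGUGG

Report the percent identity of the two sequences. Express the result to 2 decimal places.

Mismatches occur at site 3 (U↔G), site 6 (G↔U), site 9 (G↔U), site 10 (A↔U), site 11 (G↔A), site 17 (G↔U), site 21 (A↔G).
14 of the 21 sites match, so the percent identity is 14/21 × 100 = 66.67%.

66.67%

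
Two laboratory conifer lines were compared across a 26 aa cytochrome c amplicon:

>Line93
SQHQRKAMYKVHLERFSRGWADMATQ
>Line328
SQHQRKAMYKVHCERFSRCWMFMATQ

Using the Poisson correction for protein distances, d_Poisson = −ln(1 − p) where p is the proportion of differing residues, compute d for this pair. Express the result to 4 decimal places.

0.1671

Mismatches occur at site 13 (L/C), site 19 (G/C), site 21 (A/M), site 22 (D/F).
p = 4/26 = 0.153846.
d = −ln(1 − 0.153846) = −ln(0.846154) = 0.1671.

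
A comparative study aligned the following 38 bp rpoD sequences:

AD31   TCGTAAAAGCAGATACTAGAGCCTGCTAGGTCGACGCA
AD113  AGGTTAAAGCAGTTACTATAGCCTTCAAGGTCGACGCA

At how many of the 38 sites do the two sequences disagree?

7

The sequences differ at positions 1 (T/A), 2 (C/G), 5 (A/T), 13 (A/T), 19 (G/T), 25 (G/T), 27 (T/A).
That gives 7 mismatches out of 38 aligned sites, so the Hamming distance is 7.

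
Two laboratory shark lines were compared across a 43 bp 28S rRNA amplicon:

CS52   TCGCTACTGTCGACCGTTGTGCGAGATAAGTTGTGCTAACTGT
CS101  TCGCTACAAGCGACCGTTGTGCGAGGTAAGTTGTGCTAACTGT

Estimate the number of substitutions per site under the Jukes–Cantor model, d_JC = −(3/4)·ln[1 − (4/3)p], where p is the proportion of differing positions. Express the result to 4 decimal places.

0.0993

The sequences differ at positions 8 (T/A), 9 (G/A), 10 (T/G), 26 (A/G).
p = 4/43 = 0.093023.
d = −0.75 · ln(1 − (4/3)·0.093023) = −0.75 · ln(0.875969) = −0.75 · (-0.132425) = 0.0993.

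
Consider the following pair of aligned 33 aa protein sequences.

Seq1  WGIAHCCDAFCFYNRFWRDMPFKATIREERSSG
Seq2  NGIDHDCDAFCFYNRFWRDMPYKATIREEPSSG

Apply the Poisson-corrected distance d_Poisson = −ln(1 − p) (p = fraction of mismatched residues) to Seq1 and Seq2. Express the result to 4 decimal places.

Mismatches occur at site 1 (W↔N), site 4 (A↔D), site 6 (C↔D), site 22 (F↔Y), site 30 (R↔P).
p = 5/33 = 0.151515.
d = −ln(1 − 0.151515) = −ln(0.848485) = 0.1643.

0.1643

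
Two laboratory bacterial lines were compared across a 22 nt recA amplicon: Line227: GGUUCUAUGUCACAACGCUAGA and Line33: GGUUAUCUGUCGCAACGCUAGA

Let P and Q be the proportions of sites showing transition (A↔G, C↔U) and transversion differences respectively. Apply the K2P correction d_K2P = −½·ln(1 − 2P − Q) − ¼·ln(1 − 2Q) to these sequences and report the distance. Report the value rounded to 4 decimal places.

Differing sites — 5:C/A (Tv); 7:A/C (Tv); 12:A/G (Ti).
Of the 3 differences, 1 transition and 2 transversions over 22 sites: P = 1/22 = 0.045455, Q = 2/22 = 0.090909.
d = −0.5·ln(0.818181) − 0.25·ln(0.818182) = −0.5·(-0.200672) − 0.25·(-0.200670) = 0.1505.

0.1505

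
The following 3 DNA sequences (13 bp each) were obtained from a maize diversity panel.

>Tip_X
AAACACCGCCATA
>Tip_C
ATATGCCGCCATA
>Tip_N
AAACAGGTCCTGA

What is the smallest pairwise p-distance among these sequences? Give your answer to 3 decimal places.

0.231

Pairwise Hamming distances:
  Tip_X vs Tip_C: 3
  Tip_X vs Tip_N: 5
  Tip_C vs Tip_N: 8
The smallest is 3 mismatches, between Tip_X and Tip_C; p = 3/13 = 0.231.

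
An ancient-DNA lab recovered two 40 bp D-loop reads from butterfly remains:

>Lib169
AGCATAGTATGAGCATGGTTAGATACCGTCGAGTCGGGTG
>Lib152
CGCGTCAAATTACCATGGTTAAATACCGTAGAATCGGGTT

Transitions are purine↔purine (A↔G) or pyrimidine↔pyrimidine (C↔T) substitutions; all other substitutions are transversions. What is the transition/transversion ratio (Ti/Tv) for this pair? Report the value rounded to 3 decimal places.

The sequences differ at positions 1 (A/C, transversion), 4 (A/G, transition), 6 (A/C, transversion), 7 (G/A, transition), 8 (T/A, transversion), 11 (G/T, transversion), 13 (G/C, transversion), 22 (G/A, transition), 30 (C/A, transversion), 33 (G/A, transition), 40 (G/T, transversion).
Of the 11 differences, 4 transitions and 7 transversions, so Ti/Tv = 4/7 = 0.571.

0.571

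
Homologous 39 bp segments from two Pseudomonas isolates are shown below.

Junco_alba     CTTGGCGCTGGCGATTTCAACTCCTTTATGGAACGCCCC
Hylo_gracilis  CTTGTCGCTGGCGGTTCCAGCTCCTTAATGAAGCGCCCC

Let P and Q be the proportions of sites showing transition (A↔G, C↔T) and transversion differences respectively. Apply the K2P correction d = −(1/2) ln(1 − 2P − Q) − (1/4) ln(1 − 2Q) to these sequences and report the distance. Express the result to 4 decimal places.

The sequences differ at positions 5 (G/T, transversion), 14 (A/G, transition), 17 (T/C, transition), 20 (A/G, transition), 27 (T/A, transversion), 31 (G/A, transition), 33 (A/G, transition).
Of the 7 differences, 5 transitions and 2 transversions over 39 sites: P = 5/39 = 0.128205, Q = 2/39 = 0.051282.
d = −0.5·ln(0.692308) − 0.25·ln(0.897436) = −0.5·(-0.367724) − 0.25·(-0.108213) = 0.2109.

0.2109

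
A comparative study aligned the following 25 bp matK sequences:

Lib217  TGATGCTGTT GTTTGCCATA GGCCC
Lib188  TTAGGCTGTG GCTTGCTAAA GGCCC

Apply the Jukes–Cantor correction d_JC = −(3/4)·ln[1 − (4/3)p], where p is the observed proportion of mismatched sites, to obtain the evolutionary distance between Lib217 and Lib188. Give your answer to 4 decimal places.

Mismatches occur at site 2 (G→T), site 4 (T→G), site 10 (T→G), site 12 (T→C), site 17 (C→T), site 19 (T→A).
p = 6/25 = 0.240000.
d = −0.75 · ln(1 − (4/3)·0.240000) = −0.75 · ln(0.680000) = −0.75 · (-0.385662) = 0.2892.

0.2892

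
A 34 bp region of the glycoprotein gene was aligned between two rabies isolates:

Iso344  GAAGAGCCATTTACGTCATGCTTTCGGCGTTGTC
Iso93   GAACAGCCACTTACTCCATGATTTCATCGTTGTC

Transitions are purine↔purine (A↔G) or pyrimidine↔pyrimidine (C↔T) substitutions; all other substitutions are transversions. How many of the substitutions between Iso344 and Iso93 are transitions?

3

The sequences differ at positions 4 (G/C, transversion), 10 (T/C, transition), 15 (G/T, transversion), 16 (T/C, transition), 21 (C/A, transversion), 26 (G/A, transition), 27 (G/T, transversion).
Of the 7 differences, 3 transitions and 4 transversions, so the answer is 3.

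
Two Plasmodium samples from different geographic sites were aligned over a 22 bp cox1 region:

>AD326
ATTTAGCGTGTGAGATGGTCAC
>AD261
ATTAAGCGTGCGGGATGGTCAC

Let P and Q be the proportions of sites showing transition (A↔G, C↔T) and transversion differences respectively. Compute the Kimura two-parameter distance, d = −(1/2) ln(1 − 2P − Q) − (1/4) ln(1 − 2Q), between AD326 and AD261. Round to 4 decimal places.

Differing sites — 4:T/A (Tv); 11:T/C (Ti); 13:A/G (Ti).
Of the 3 differences, 2 transitions and 1 transversion over 22 sites: P = 2/22 = 0.090909, Q = 1/22 = 0.045455.
d = −0.5·ln(0.772727) − 0.25·ln(0.909090) = −0.5·(-0.257829) − 0.25·(-0.095311) = 0.1527.

0.1527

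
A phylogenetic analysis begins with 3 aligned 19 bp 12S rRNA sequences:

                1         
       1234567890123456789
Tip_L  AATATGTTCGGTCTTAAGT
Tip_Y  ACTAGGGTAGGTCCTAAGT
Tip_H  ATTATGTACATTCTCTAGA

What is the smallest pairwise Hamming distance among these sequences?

5

Pairwise Hamming distances:
  Tip_L vs Tip_Y: 5
  Tip_L vs Tip_H: 7
  Tip_Y vs Tip_H: 11
The smallest is 5, between Tip_L and Tip_Y.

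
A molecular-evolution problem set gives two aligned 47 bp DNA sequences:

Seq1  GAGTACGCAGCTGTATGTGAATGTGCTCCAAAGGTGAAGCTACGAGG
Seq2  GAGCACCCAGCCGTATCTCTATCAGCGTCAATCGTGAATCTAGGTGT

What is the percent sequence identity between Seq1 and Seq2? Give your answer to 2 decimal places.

65.96%

The sequences differ at positions 4 (T/C), 7 (G/C), 12 (T/C), 17 (G/C), 19 (G/C), 20 (A/T), 23 (G/C), 24 (T/A), 27 (T/G), 28 (C/T), 32 (A/T), 33 (G/C), 39 (G/T), 43 (C/G), 45 (A/T), 47 (G/T).
31 of the 47 sites match, so the percent identity is 31/47 × 100 = 65.96%.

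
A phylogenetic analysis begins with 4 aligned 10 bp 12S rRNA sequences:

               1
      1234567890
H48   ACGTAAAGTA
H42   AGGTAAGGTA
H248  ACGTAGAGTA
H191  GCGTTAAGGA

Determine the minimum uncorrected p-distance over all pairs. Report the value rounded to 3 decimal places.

Pairwise Hamming distances:
  H48 vs H42: 2
  H48 vs H248: 1
  H48 vs H191: 3
  H42 vs H248: 3
  H42 vs H191: 5
  H248 vs H191: 4
The smallest is 1 mismatch, between H48 and H248; p = 1/10 = 0.100.

0.100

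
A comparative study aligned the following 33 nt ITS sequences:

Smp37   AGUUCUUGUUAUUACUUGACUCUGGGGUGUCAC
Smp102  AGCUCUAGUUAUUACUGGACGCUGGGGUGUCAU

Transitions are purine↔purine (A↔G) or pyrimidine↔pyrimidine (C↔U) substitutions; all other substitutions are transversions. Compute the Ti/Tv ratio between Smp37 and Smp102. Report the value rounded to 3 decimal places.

Mismatches occur at site 3 (U↔C, transition), site 7 (U↔A, transversion), site 17 (U↔G, transversion), site 21 (U↔G, transversion), site 33 (C↔U, transition).
Of the 5 differences, 2 transitions and 3 transversions, so Ti/Tv = 2/3 = 0.667.

0.667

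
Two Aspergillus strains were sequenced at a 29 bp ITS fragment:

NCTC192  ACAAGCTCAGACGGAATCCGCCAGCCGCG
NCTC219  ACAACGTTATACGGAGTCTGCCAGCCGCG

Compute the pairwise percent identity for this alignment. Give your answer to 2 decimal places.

Mismatches occur at site 5 (G→C), site 6 (C→G), site 8 (C→T), site 10 (G→T), site 16 (A→G), site 19 (C→T).
23 of the 29 sites match, so the percent identity is 23/29 × 100 = 79.31%.

79.31%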